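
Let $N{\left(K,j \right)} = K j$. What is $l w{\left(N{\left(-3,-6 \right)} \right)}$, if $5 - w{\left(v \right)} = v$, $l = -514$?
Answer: $6682$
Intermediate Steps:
$w{\left(v \right)} = 5 - v$
$l w{\left(N{\left(-3,-6 \right)} \right)} = - 514 \left(5 - \left(-3\right) \left(-6\right)\right) = - 514 \left(5 - 18\right) = \left(-514\right) \left(-13\right) = 6682$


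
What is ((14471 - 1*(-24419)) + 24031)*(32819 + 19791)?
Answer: 3310273810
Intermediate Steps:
((14471 - 1*(-24419)) + 24031)*(32819 + 19791) = ((14471 + 24419) + 24031)*52610 = (38890 + 24031)*52610 = 62921*52610 = 3310273810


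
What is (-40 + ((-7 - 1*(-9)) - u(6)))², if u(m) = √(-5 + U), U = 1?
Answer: 1440 + 152*I ≈ 1440.0 + 152.0*I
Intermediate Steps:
u(m) = 2*I (u(m) = √(-5 + 1) = √(-4) = 2*I)
(-40 + ((-7 - 1*(-9)) - u(6)))² = (-40 + ((-7 - 1*(-9)) - 2*I))² = (-40 + ((-7 + 9) - 2*I))² = (-40 + (2 - 2*I))² = (-38 - 2*I)²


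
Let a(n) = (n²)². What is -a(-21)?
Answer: -194481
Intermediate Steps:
a(n) = n⁴
-a(-21) = -1*(-21)⁴ = -1*194481 = -194481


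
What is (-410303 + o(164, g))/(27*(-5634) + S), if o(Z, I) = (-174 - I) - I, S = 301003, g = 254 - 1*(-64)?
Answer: -411113/148885 ≈ -2.7613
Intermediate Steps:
g = 318 (g = 254 + 64 = 318)
o(Z, I) = -174 - 2*I
(-410303 + o(164, g))/(27*(-5634) + S) = (-410303 + (-174 - 2*318))/(27*(-5634) + 301003) = (-410303 + (-174 - 636))/(-152118 + 301003) = (-410303 - 810)/148885 = -411113*1/148885 = -411113/148885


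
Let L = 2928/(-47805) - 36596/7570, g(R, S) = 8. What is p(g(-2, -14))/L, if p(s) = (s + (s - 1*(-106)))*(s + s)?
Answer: -11773287920/29527279 ≈ -398.73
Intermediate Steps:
p(s) = 2*s*(106 + 2*s) (p(s) = (s + (s + 106))*(2*s) = (s + (106 + s))*(2*s) = (106 + 2*s)*(2*s) = 2*s*(106 + 2*s))
L = -59054558/12062795 (L = 2928*(-1/47805) - 36596*1/7570 = -976/15935 - 18298/3785 = -59054558/12062795 ≈ -4.8956)
p(g(-2, -14))/L = (4*8*(53 + 8))/(-59054558/12062795) = (4*8*61)*(-12062795/59054558) = 1952*(-12062795/59054558) = -11773287920/29527279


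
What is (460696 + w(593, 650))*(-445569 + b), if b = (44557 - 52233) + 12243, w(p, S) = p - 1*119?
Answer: -203376892340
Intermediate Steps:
w(p, S) = -119 + p (w(p, S) = p - 119 = -119 + p)
b = 4567 (b = -7676 + 12243 = 4567)
(460696 + w(593, 650))*(-445569 + b) = (460696 + (-119 + 593))*(-445569 + 4567) = (460696 + 474)*(-441002) = 461170*(-441002) = -203376892340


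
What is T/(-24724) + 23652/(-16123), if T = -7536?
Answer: -115817280/99656263 ≈ -1.1622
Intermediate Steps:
T/(-24724) + 23652/(-16123) = -7536/(-24724) + 23652/(-16123) = -7536*(-1/24724) + 23652*(-1/16123) = 1884/6181 - 23652/16123 = -115817280/99656263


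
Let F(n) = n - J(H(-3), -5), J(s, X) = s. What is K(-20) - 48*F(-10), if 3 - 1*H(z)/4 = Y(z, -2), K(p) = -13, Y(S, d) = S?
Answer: 1619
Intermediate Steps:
H(z) = 12 - 4*z
F(n) = -24 + n (F(n) = n - (12 - 4*(-3)) = n - (12 + 12) = n - 1*24 = n - 24 = -24 + n)
K(-20) - 48*F(-10) = -13 - 48*(-24 - 10) = -13 - 48*(-34) = -13 + 1632 = 1619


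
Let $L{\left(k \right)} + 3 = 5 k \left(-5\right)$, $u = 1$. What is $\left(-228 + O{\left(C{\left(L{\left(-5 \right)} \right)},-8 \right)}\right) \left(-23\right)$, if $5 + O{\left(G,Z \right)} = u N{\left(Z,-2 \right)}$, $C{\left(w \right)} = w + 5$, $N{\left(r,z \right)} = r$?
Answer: $5543$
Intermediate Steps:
$L{\left(k \right)} = -3 - 25 k$ ($L{\left(k \right)} = -3 + 5 k \left(-5\right) = -3 - 25 k$)
$C{\left(w \right)} = 5 + w$
$O{\left(G,Z \right)} = -5 + Z$ ($O{\left(G,Z \right)} = -5 + 1 Z = -5 + Z$)
$\left(-228 + O{\left(C{\left(L{\left(-5 \right)} \right)},-8 \right)}\right) \left(-23\right) = \left(-228 - 13\right) \left(-23\right) = \left(-241\right) \left(-23\right) = 5543$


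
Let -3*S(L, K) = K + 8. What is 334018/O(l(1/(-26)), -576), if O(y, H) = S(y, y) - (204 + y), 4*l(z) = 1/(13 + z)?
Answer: -168846099/104483 ≈ -1616.0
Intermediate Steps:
l(z) = 1/(4*(13 + z))
S(L, K) = -8/3 - K/3 (S(L, K) = -(K + 8)/3 = -(8 + K)/3 = -8/3 - K/3)
O(y, H) = -620/3 - 4*y/3 (O(y, H) = (-8/3 - y/3) - (204 + y) = (-8/3 - y/3) + (-204 - y) = -620/3 - 4*y/3)
334018/O(l(1/(-26)), -576) = 334018/(-620/3 - 1/(3*(13 + 1/(-26)))) = 334018/(-620/3 - 1/(3*(13 - 1/26))) = 334018/(-620/3 - 1/(3*337/26)) = 334018/(-620/3 - 26/(3*337)) = 334018/(-620/3 - 4/3*13/674) = 334018/(-620/3 - 26/1011) = 334018/(-208966/1011) = 334018*(-1011/208966) = -168846099/104483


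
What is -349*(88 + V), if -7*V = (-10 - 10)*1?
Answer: -221964/7 ≈ -31709.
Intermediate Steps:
V = 20/7 (V = -(-10 - 10)/7 = -(-20)/7 = -1/7*(-20) = 20/7 ≈ 2.8571)
-349*(88 + V) = -349*(88 + 20/7) = -349*636/7 = -221964/7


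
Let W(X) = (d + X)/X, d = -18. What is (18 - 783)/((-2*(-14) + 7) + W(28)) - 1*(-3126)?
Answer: 34148/11 ≈ 3104.4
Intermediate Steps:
W(X) = (-18 + X)/X
(18 - 783)/((-2*(-14) + 7) + W(28)) - 1*(-3126) = (18 - 783)/((-2*(-14) + 7) + (-18 + 28)/28) - 1*(-3126) = -765/((28 + 7) + (1/28)*10) + 3126 = -765/(35 + 5/14) + 3126 = -765/495/14 + 3126 = -765*14/495 + 3126 = -238/11 + 3126 = 34148/11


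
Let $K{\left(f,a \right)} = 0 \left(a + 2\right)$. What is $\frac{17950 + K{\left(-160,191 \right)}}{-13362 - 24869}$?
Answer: $- \frac{17950}{38231} \approx -0.46951$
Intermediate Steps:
$K{\left(f,a \right)} = 0$ ($K{\left(f,a \right)} = 0 \left(2 + a\right) = 0$)
$\frac{17950 + K{\left(-160,191 \right)}}{-13362 - 24869} = \frac{17950 + 0}{-13362 - 24869} = \frac{17950}{-38231} = 17950 \left(- \frac{1}{38231}\right) = - \frac{17950}{38231}$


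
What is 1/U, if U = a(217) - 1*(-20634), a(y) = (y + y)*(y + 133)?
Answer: 1/172534 ≈ 5.7960e-6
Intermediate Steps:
a(y) = 2*y*(133 + y) (a(y) = (2*y)*(133 + y) = 2*y*(133 + y))
U = 172534 (U = 2*217*(133 + 217) - 1*(-20634) = 2*217*350 + 20634 = 151900 + 20634 = 172534)
1/U = 1/172534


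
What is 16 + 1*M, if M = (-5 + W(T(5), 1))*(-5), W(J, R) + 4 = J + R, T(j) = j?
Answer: 31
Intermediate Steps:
W(J, R) = -4 + J + R (W(J, R) = -4 + (J + R) = -4 + J + R)
M = 15 (M = (-5 + (-4 + 5 + 1))*(-5) = (-5 + 2)*(-5) = -3*(-5) = 15)
16 + 1*M = 16 + 1*15 = 16 + 15 = 31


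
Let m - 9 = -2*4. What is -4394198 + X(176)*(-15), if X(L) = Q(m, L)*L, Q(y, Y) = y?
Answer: -4396838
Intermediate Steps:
m = 1 (m = 9 - 2*4 = 9 - 8 = 1)
X(L) = L (X(L) = 1*L = L)
-4394198 + X(176)*(-15) = -4394198 + 176*(-15) = -4394198 - 2640 = -4396838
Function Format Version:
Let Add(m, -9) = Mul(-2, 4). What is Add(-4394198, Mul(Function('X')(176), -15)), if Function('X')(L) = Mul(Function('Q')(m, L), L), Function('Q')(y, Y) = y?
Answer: -4396838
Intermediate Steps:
m = 1 (m = Add(9, Mul(-2, 4)) = Add(9, -8) = 1)
Function('X')(L) = L (Function('X')(L) = Mul(1, L) = L)
Add(-4394198, Mul(Function('X')(176), -15)) = Add(-4394198, Mul(176, -15)) = Add(-4394198, -2640) = -4396838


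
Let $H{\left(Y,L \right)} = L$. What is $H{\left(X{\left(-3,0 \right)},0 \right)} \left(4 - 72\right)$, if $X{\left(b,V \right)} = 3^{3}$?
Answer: $0$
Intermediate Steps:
$X{\left(b,V \right)} = 27$
$H{\left(X{\left(-3,0 \right)},0 \right)} \left(4 - 72\right) = 0 \left(4 - 72\right) = 0 \left(-68\right) = 0$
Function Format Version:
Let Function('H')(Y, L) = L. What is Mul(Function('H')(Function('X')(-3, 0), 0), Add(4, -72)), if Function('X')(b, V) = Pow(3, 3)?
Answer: 0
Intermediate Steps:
Function('X')(b, V) = 27
Mul(Function('H')(Function('X')(-3, 0), 0), Add(4, -72)) = Mul(0, Add(4, -72)) = Mul(0, -68) = 0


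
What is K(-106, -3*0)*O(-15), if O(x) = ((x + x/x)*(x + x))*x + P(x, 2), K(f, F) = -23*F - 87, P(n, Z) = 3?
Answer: 547839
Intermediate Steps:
K(f, F) = -87 - 23*F
O(x) = 3 + 2*x²*(1 + x) (O(x) = ((x + x/x)*(x + x))*x + 3 = ((x + 1)*(2*x))*x + 3 = ((1 + x)*(2*x))*x + 3 = (2*x*(1 + x))*x + 3 = 2*x²*(1 + x) + 3 = 3 + 2*x²*(1 + x))
K(-106, -3*0)*O(-15) = (-87 - (-69)*0)*(3 + 2*(-15)² + 2*(-15)³) = (-87 - 23*0)*(3 + 2*225 + 2*(-3375)) = (-87 + 0)*(3 + 450 - 6750) = -87*(-6297) = 547839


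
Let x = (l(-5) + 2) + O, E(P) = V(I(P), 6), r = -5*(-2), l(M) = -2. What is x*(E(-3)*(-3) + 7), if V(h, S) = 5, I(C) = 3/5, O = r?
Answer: -80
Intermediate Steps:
r = 10
O = 10
I(C) = ⅗ (I(C) = 3*(⅕) = ⅗)
E(P) = 5
x = 10 (x = (-2 + 2) + 10 = 0 + 10 = 10)
x*(E(-3)*(-3) + 7) = 10*(5*(-3) + 7) = 10*(-15 + 7) = 10*(-8) = -80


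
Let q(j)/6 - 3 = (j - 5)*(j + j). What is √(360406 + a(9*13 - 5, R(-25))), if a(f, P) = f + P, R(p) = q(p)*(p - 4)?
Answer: 2*√24749 ≈ 314.64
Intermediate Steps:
q(j) = 18 + 12*j*(-5 + j) (q(j) = 18 + 6*((j - 5)*(j + j)) = 18 + 6*((-5 + j)*(2*j)) = 18 + 6*(2*j*(-5 + j)) = 18 + 12*j*(-5 + j))
R(p) = (-4 + p)*(18 - 60*p + 12*p²) (R(p) = (18 - 60*p + 12*p²)*(p - 4) = (18 - 60*p + 12*p²)*(-4 + p) = (-4 + p)*(18 - 60*p + 12*p²))
a(f, P) = P + f
√(360406 + a(9*13 - 5, R(-25))) = √(360406 + (6*(-4 - 25)*(3 - 10*(-25) + 2*(-25)²) + (9*13 - 5))) = √(360406 + (6*(-29)*(3 + 250 + 2*625) + (117 - 5))) = √(360406 + (6*(-29)*(3 + 250 + 1250) + 112)) = √(360406 + (6*(-29)*1503 + 112)) = √(360406 + (-261522 + 112)) = √(360406 - 261410) = √98996 = 2*√24749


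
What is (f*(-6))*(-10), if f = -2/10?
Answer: -12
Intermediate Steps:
f = -⅕ (f = -2*⅒ = -⅕ ≈ -0.20000)
(f*(-6))*(-10) = -⅕*(-6)*(-10) = (6/5)*(-10) = -12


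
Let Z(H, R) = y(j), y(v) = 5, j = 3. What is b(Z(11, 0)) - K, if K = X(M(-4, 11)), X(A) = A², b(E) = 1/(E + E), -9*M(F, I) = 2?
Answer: 41/810 ≈ 0.050617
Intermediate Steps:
Z(H, R) = 5
M(F, I) = -2/9 (M(F, I) = -⅑*2 = -2/9)
b(E) = 1/(2*E)
K = 4/81 (K = (-2/9)² = 4/81 ≈ 0.049383)
b(Z(11, 0)) - K = (½)/5 - 1*4/81 = (½)*(⅕) - 4/81 = ⅒ - 4/81 = 41/810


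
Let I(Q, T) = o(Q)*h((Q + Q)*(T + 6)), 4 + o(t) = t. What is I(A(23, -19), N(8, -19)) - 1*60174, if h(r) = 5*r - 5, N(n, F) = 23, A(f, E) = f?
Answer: 66461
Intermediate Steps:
h(r) = -5 + 5*r
o(t) = -4 + t
I(Q, T) = (-5 + 10*Q*(6 + T))*(-4 + Q) (I(Q, T) = (-4 + Q)*(-5 + 5*((Q + Q)*(T + 6))) = (-4 + Q)*(-5 + 5*((2*Q)*(6 + T))) = (-4 + Q)*(-5 + 5*(2*Q*(6 + T))) = (-4 + Q)*(-5 + 10*Q*(6 + T)) = (-5 + 10*Q*(6 + T))*(-4 + Q))
I(A(23, -19), N(8, -19)) - 1*60174 = 5*(-1 + 2*23*(6 + 23))*(-4 + 23) - 1*60174 = 5*(-1 + 2*23*29)*19 - 60174 = 5*(-1 + 1334)*19 - 60174 = 5*1333*19 - 60174 = 126635 - 60174 = 66461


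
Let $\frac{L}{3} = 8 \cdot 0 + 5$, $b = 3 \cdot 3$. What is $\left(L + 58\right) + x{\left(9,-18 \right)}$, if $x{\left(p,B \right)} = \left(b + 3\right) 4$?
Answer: $121$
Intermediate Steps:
$b = 9$
$x{\left(p,B \right)} = 48$ ($x{\left(p,B \right)} = \left(9 + 3\right) 4 = 12 \cdot 4 = 48$)
$L = 15$ ($L = 3 \left(8 \cdot 0 + 5\right) = 3 \left(0 + 5\right) = 3 \cdot 5 = 15$)
$\left(L + 58\right) + x{\left(9,-18 \right)} = \left(15 + 58\right) + 48 = 73 + 48 = 121$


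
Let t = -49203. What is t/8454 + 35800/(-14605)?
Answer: -68084201/8231378 ≈ -8.2713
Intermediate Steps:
t/8454 + 35800/(-14605) = -49203/8454 + 35800/(-14605) = -49203*1/8454 + 35800*(-1/14605) = -16401/2818 - 7160/2921 = -68084201/8231378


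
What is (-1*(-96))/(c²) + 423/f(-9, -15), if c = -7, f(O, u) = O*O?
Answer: 3167/441 ≈ 7.1814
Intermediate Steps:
f(O, u) = O²
(-1*(-96))/(c²) + 423/f(-9, -15) = (-1*(-96))/((-7)²) + 423/((-9)²) = 96/49 + 423/81 = 96*(1/49) + 423*(1/81) = 96/49 + 47/9 = 3167/441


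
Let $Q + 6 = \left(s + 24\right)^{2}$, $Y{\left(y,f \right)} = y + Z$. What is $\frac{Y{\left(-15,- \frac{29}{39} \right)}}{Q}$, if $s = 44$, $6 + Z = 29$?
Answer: $\frac{4}{2309} \approx 0.0017324$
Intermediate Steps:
$Z = 23$ ($Z = -6 + 29 = 23$)
$Y{\left(y,f \right)} = 23 + y$ ($Y{\left(y,f \right)} = y + 23 = 23 + y$)
$Q = 4618$ ($Q = -6 + \left(44 + 24\right)^{2} = -6 + 68^{2} = -6 + 4624 = 4618$)
$\frac{Y{\left(-15,- \frac{29}{39} \right)}}{Q} = \frac{23 - 15}{4618} = 8 \cdot \frac{1}{4618} = \frac{4}{2309}$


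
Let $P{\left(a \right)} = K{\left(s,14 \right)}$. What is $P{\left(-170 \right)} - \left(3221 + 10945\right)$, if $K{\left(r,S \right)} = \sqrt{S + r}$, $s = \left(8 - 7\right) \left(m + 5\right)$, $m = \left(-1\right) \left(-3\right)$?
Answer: $-14166 + \sqrt{22} \approx -14161.0$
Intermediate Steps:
$m = 3$
$s = 8$ ($s = \left(8 - 7\right) \left(3 + 5\right) = 1 \cdot 8 = 8$)
$P{\left(a \right)} = \sqrt{22}$ ($P{\left(a \right)} = \sqrt{14 + 8} = \sqrt{22}$)
$P{\left(-170 \right)} - \left(3221 + 10945\right) = \sqrt{22} - \left(3221 + 10945\right) = \sqrt{22} - 14166 = -14166 + \sqrt{22}$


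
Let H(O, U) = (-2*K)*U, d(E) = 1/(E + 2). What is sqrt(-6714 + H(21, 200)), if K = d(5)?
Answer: I*sqrt(331786)/7 ≈ 82.287*I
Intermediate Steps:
d(E) = 1/(2 + E)
K = 1/7 (K = 1/(2 + 5) = 1/7 ≈ 0.14286)
H(O, U) = -2*U/7 (H(O, U) = (-2*1/7)*U = -2*U/7)
sqrt(-6714 + H(21, 200)) = sqrt(-6714 - 2/7*200) = sqrt(-6714 - 400/7) = sqrt(-47398/7) = I*sqrt(331786)/7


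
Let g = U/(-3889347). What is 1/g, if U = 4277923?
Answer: -3889347/4277923 ≈ -0.90917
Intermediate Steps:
g = -4277923/3889347 (g = 4277923/(-3889347) = 4277923*(-1/3889347) = -4277923/3889347 ≈ -1.0999)
1/g = 1/(-4277923/3889347) = -3889347/4277923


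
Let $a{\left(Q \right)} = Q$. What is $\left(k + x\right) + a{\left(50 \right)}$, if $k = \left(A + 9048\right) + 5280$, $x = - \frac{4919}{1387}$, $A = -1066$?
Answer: $\frac{18458825}{1387} \approx 13308.0$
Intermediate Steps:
$x = - \frac{4919}{1387}$ ($x = \left(-4919\right) \frac{1}{1387} = - \frac{4919}{1387} \approx -3.5465$)
$k = 13262$ ($k = \left(-1066 + 9048\right) + 5280 = 7982 + 5280 = 13262$)
$\left(k + x\right) + a{\left(50 \right)} = \left(13262 - \frac{4919}{1387}\right) + 50 = \frac{18389475}{1387} + 50 = \frac{18458825}{1387}$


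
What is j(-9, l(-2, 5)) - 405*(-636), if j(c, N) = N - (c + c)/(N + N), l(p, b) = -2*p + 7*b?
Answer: 3349050/13 ≈ 2.5762e+5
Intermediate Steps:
j(c, N) = N - c/N (j(c, N) = N - 2*c/(2*N) = N - 2*c*1/(2*N) = N - c/N)
j(-9, l(-2, 5)) - 405*(-636) = ((-2*(-2) + 7*5) - 1*(-9)/(-2*(-2) + 7*5)) - 405*(-636) = ((4 + 35) - 1*(-9)/(4 + 35)) + 257580 = (39 - 1*(-9)/39) + 257580 = (39 - 1*(-9)*1/39) + 257580 = (39 + 3/13) + 257580 = 510/13 + 257580 = 3349050/13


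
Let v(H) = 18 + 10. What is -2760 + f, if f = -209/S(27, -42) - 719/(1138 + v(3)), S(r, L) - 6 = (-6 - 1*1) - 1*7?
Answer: -12753669/4664 ≈ -2734.5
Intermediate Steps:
v(H) = 28
S(r, L) = -8 (S(r, L) = 6 + ((-6 - 1*1) - 1*7) = 6 + ((-6 - 1) - 7) = 6 + (-7 - 7) = 6 - 14 = -8)
f = 118971/4664 (f = -209/(-8) - 719/(1138 + 28) = -209*(-⅛) - 719/1166 = 209/8 - 719*1/1166 = 209/8 - 719/1166 = 118971/4664 ≈ 25.508)
-2760 + f = -2760 + 118971/4664 = -12753669/4664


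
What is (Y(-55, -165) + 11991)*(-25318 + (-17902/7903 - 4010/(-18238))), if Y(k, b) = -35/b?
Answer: -34384396603430990/113248861 ≈ -3.0362e+8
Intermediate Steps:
(Y(-55, -165) + 11991)*(-25318 + (-17902/7903 - 4010/(-18238))) = (-35/(-165) + 11991)*(-25318 + (-17902/7903 - 4010/(-18238))) = (-35*(-1/165) + 11991)*(-25318 + (-17902*1/7903 - 4010*(-1/18238))) = (7/33 + 11991)*(-25318 + (-17902/7903 + 2005/9119)) = 395710*(-25318 - 147402823/72067457)/33 = (395710/33)*(-1824751279149/72067457) = -34384396603430990/113248861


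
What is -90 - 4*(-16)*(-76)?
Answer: -4954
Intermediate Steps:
-90 - 4*(-16)*(-76) = -90 + 64*(-76) = -90 - 4864 = -4954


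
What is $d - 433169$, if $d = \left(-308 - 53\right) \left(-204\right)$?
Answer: $-359525$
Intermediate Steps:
$d = 73644$ ($d = \left(-361\right) \left(-204\right) = 73644$)
$d - 433169 = 73644 - 433169 = -359525$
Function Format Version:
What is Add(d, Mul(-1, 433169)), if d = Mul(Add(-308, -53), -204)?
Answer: -359525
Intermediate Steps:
d = 73644 (d = Mul(-361, -204) = 73644)
Add(d, Mul(-1, 433169)) = Add(73644, Mul(-1, 433169)) = Add(73644, -433169) = -359525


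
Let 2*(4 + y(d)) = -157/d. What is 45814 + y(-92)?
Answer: 8429197/184 ≈ 45811.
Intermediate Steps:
y(d) = -4 - 157/(2*d) (y(d) = -4 + (-157/d)/2 = -4 - 157/(2*d))
45814 + y(-92) = 45814 + (-4 - 157/2/(-92)) = 45814 + (-4 - 157/2*(-1/92)) = 45814 + (-4 + 157/184) = 45814 - 579/184 = 8429197/184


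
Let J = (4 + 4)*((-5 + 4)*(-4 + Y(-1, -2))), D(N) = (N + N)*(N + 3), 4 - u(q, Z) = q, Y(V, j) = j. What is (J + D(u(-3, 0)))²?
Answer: 35344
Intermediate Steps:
u(q, Z) = 4 - q
D(N) = 2*N*(3 + N) (D(N) = (2*N)*(3 + N) = 2*N*(3 + N))
J = 48 (J = (4 + 4)*((-5 + 4)*(-4 - 2)) = 8*(-1*(-6)) = 8*6 = 48)
(J + D(u(-3, 0)))² = (48 + 2*(4 - 1*(-3))*(3 + (4 - 1*(-3))))² = (48 + 2*(4 + 3)*(3 + (4 + 3)))² = (48 + 2*7*(3 + 7))² = (48 + 2*7*10)² = (48 + 140)² = 188² = 35344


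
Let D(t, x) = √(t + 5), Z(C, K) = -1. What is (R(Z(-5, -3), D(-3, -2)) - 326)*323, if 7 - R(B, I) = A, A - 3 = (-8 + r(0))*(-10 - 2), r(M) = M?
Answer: -135014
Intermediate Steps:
D(t, x) = √(5 + t)
A = 99 (A = 3 + (-8 + 0)*(-10 - 2) = 3 - 8*(-12) = 3 + 96 = 99)
R(B, I) = -92 (R(B, I) = 7 - 1*99 = 7 - 99 = -92)
(R(Z(-5, -3), D(-3, -2)) - 326)*323 = (-92 - 326)*323 = -418*323 = -135014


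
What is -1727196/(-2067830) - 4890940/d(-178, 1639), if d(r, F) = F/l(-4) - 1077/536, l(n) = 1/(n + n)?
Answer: 2716523823807782/7267501231735 ≈ 373.79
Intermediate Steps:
l(n) = 1/(2*n)
d(r, F) = -1077/536 - 8*F (d(r, F) = F/(((½)/(-4))) - 1077/536 = F/(((½)*(-¼))) - 1077*1/536 = F/(-⅛) - 1077/536 = F*(-8) - 1077/536 = -8*F - 1077/536 = -1077/536 - 8*F)
-1727196/(-2067830) - 4890940/d(-178, 1639) = -1727196/(-2067830) - 4890940/(-1077/536 - 8*1639) = -1727196*(-1/2067830) - 4890940/(-1077/536 - 13112) = 863598/1033915 - 4890940/(-7029109/536) = 863598/1033915 - 4890940*(-536/7029109) = 863598/1033915 + 2621543840/7029109 = 2716523823807782/7267501231735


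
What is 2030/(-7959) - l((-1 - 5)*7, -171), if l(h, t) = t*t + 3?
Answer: -33250718/1137 ≈ -29244.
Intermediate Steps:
l(h, t) = 3 + t**2 (l(h, t) = t**2 + 3 = 3 + t**2)
2030/(-7959) - l((-1 - 5)*7, -171) = 2030/(-7959) - (3 + (-171)**2) = 2030*(-1/7959) - (3 + 29241) = -290/1137 - 1*29244 = -290/1137 - 29244 = -33250718/1137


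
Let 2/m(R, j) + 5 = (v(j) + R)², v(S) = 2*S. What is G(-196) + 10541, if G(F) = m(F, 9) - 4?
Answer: 333801625/31679 ≈ 10537.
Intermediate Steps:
m(R, j) = 2/(-5 + (R + 2*j)²) (m(R, j) = 2/(-5 + (2*j + R)²) = 2/(-5 + (R + 2*j)²))
G(F) = -4 + 2/(-5 + (18 + F)²) (G(F) = 2/(-5 + (F + 2*9)²) - 4 = 2/(-5 + (F + 18)²) - 4 = 2/(-5 + (18 + F)²) - 4 = -4 + 2/(-5 + (18 + F)²))
G(-196) + 10541 = 2*(11 - 2*(18 - 196)²)/(-5 + (18 - 196)²) + 10541 = 2*(11 - 2*(-178)²)/(-5 + (-178)²) + 10541 = 2*(11 - 2*31684)/(-5 + 31684) + 10541 = 2*(11 - 63368)/31679 + 10541 = 2*(1/31679)*(-63357) + 10541 = -126714/31679 + 10541 = 333801625/31679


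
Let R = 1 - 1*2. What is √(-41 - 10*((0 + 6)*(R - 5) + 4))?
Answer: 3*√31 ≈ 16.703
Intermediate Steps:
R = -1 (R = 1 - 2 = -1)
√(-41 - 10*((0 + 6)*(R - 5) + 4)) = √(-41 - 10*((0 + 6)*(-1 - 5) + 4)) = √(-41 - 10*(6*(-6) + 4)) = √(-41 - 10*(-36 + 4)) = √(-41 - 10*(-32)) = √(-41 + 320) = √279 = 3*√31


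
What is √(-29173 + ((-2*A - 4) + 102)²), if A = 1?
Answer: I*√19957 ≈ 141.27*I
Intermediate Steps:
√(-29173 + ((-2*A - 4) + 102)²) = √(-29173 + ((-2*1 - 4) + 102)²) = √(-29173 + ((-2 - 4) + 102)²) = √(-29173 + (-6 + 102)²) = √(-29173 + 96²) = √(-29173 + 9216) = √(-19957) = I*√19957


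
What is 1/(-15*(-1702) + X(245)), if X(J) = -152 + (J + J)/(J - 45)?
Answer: 20/507609 ≈ 3.9400e-5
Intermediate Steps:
X(J) = -152 + 2*J/(-45 + J) (X(J) = -152 + (2*J)/(-45 + J) = -152 + 2*J/(-45 + J))
1/(-15*(-1702) + X(245)) = 1/(-15*(-1702) + 30*(228 - 5*245)/(-45 + 245)) = 1/(25530 + 30*(228 - 1225)/200) = 1/(25530 + 30*(1/200)*(-997)) = 1/(25530 - 2991/20) = 1/(507609/20) = 20/507609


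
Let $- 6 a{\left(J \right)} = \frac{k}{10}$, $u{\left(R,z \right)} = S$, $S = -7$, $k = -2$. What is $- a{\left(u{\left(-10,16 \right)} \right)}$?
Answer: $- \frac{1}{30} \approx -0.033333$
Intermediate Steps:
$u{\left(R,z \right)} = -7$
$a{\left(J \right)} = \frac{1}{30}$ ($a{\left(J \right)} = - \frac{\left(-2\right) \frac{1}{10}}{6} = \left(- \frac{1}{6}\right) \left(- \frac{1}{5}\right) = \frac{1}{30}$)
$- a{\left(u{\left(-10,16 \right)} \right)} = \left(-1\right) \frac{1}{30} = - \frac{1}{30}$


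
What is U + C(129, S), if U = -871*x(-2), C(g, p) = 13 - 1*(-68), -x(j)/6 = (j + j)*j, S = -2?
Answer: 41889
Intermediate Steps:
x(j) = -12*j² (x(j) = -6*(j + j)*j = -6*2*j*j = -12*j²)
C(g, p) = 81 (C(g, p) = 13 + 68 = 81)
U = 41808 (U = -(-10452)*(-2)² = -(-10452)*4 = -871*(-48) = 41808)
U + C(129, S) = 41808 + 81 = 41889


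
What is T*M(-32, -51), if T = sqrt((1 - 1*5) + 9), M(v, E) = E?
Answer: -51*sqrt(5) ≈ -114.04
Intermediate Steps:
T = sqrt(5) (T = sqrt((1 - 5) + 9) = sqrt(-4 + 9) = sqrt(5) ≈ 2.2361)
T*M(-32, -51) = sqrt(5)*(-51) = -51*sqrt(5)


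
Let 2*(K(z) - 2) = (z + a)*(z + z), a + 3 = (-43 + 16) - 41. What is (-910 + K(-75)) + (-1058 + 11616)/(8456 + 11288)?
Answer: 99139903/9872 ≈ 10043.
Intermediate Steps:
a = -71 (a = -3 + ((-43 + 16) - 41) = -3 + (-27 - 41) = -3 - 68 = -71)
K(z) = 2 + z*(-71 + z) (K(z) = 2 + ((z - 71)*(z + z))/2 = 2 + ((-71 + z)*(2*z))/2 = 2 + (2*z*(-71 + z))/2 = 2 + z*(-71 + z))
(-910 + K(-75)) + (-1058 + 11616)/(8456 + 11288) = (-910 + (2 + (-75)² - 71*(-75))) + (-1058 + 11616)/(8456 + 11288) = (-910 + (2 + 5625 + 5325)) + 10558/19744 = (-910 + 10952) + 10558*(1/19744) = 10042 + 5279/9872 = 99139903/9872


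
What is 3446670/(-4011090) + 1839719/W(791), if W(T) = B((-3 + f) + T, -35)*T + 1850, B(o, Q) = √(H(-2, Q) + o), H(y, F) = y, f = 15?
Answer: -512241274284559/66550398303643 + 4365653187*√89/497747981 ≈ 75.047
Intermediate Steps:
B(o, Q) = √(-2 + o)
W(T) = 1850 + T*√(10 + T) (W(T) = √(-2 + ((-3 + 15) + T))*T + 1850 = √(-2 + (12 + T))*T + 1850 = √(10 + T)*T + 1850 = T*√(10 + T) + 1850 = 1850 + T*√(10 + T))
3446670/(-4011090) + 1839719/W(791) = 3446670/(-4011090) + 1839719/(1850 + 791*√(10 + 791)) = 3446670*(-1/4011090) + 1839719/(1850 + 791*√801) = -114889/133703 + 1839719/(1850 + 791*(3*√89)) = -114889/133703 + 1839719/(1850 + 2373*√89)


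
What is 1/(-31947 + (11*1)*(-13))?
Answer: -1/32090 ≈ -3.1162e-5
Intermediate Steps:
1/(-31947 + (11*1)*(-13)) = 1/(-31947 + 11*(-13)) = 1/(-31947 - 143) = 1/(-32090) = -1/32090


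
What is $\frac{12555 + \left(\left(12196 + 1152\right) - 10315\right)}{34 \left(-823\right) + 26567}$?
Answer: $- \frac{15588}{1415} \approx -11.016$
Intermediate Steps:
$\frac{12555 + \left(\left(12196 + 1152\right) - 10315\right)}{34 \left(-823\right) + 26567} = \frac{12555 + \left(13348 - 10315\right)}{-27982 + 26567} = \frac{12555 + 3033}{-1415} = 15588 \left(- \frac{1}{1415}\right) = - \frac{15588}{1415}$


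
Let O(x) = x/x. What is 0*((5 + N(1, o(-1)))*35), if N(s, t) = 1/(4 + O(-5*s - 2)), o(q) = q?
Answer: 0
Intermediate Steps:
O(x) = 1
N(s, t) = ⅕ (N(s, t) = 1/(4 + 1) = 1/5 = ⅕)
0*((5 + N(1, o(-1)))*35) = 0*((5 + ⅕)*35) = 0*((26/5)*35) = 0*182 = 0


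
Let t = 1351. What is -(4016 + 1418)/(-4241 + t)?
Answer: 2717/1445 ≈ 1.8803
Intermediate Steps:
-(4016 + 1418)/(-4241 + t) = -(4016 + 1418)/(-4241 + 1351) = -5434/(-2890) = -5434*(-1)/2890 = -1*(-2717/1445) = 2717/1445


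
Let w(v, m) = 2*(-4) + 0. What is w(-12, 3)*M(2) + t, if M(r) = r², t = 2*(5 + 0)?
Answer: -22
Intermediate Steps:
w(v, m) = -8 (w(v, m) = -8 + 0 = -8)
t = 10 (t = 2*5 = 10)
w(-12, 3)*M(2) + t = -8*2² + 10 = -8*4 + 10 = -32 + 10 = -22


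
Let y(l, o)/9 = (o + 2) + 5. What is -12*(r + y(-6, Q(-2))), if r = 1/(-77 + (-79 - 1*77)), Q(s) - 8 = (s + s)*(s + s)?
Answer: -780072/233 ≈ -3347.9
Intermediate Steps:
Q(s) = 8 + 4*s² (Q(s) = 8 + (s + s)*(s + s) = 8 + (2*s)*(2*s) = 8 + 4*s²)
y(l, o) = 63 + 9*o (y(l, o) = 9*((o + 2) + 5) = 9*((2 + o) + 5) = 9*(7 + o) = 63 + 9*o)
r = -1/233 (r = 1/(-77 + (-79 - 77)) = 1/(-77 - 156) = 1/(-233) = -1/233 ≈ -0.0042918)
-12*(r + y(-6, Q(-2))) = -12*(-1/233 + (63 + 9*(8 + 4*(-2)²))) = -12*(-1/233 + (63 + 9*(8 + 4*4))) = -12*(-1/233 + (63 + 9*(8 + 16))) = -12*(-1/233 + (63 + 9*24)) = -12*(-1/233 + (63 + 216)) = -12*(-1/233 + 279) = -12*65006/233 = -780072/233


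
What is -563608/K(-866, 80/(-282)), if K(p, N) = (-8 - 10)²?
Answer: -140902/81 ≈ -1739.5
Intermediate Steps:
K(p, N) = 324 (K(p, N) = (-18)² = 324)
-563608/K(-866, 80/(-282)) = -563608/324 = -563608*1/324 = -140902/81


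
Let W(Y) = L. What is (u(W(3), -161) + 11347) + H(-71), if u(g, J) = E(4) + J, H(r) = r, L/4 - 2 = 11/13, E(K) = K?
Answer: 11119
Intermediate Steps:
L = 148/13 (L = 8 + 4*(11/13) = 8 + 44/13 = 148/13 ≈ 11.385)
W(Y) = 148/13
u(g, J) = 4 + J
(u(W(3), -161) + 11347) + H(-71) = ((4 - 161) + 11347) - 71 = (-157 + 11347) - 71 = 11190 - 71 = 11119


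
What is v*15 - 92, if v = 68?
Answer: 928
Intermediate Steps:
v*15 - 92 = 68*15 - 92 = 1020 - 92 = 928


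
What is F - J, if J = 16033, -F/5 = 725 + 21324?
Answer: -126278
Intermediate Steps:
F = -110245 (F = -5*(725 + 21324) = -5*22049 = -110245)
F - J = -110245 - 1*16033 = -110245 - 16033 = -126278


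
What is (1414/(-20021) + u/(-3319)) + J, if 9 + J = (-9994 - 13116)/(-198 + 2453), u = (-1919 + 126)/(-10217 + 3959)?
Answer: -3623187982276033/187544839570242 ≈ -19.319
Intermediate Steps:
u = 1793/6258 (u = -1793/(-6258) = -1793*(-1/6258) = 1793/6258 ≈ 0.28651)
J = -8681/451 (J = -9 + (-9994 - 13116)/(-198 + 2453) = -9 - 23110/2255 = -9 - 23110*1/2255 = -9 - 4622/451 = -8681/451 ≈ -19.248)
(1414/(-20021) + u/(-3319)) + J = (1414/(-20021) + (1793/6258)/(-3319)) - 8681/451 = (1414*(-1/20021) + (1793/6258)*(-1/3319)) - 8681/451 = (-1414/20021 - 1793/20770302) - 8681/451 = -29405104681/415842216342 - 8681/451 = -3623187982276033/187544839570242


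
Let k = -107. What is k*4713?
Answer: -504291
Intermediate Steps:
k*4713 = -107*4713 = -504291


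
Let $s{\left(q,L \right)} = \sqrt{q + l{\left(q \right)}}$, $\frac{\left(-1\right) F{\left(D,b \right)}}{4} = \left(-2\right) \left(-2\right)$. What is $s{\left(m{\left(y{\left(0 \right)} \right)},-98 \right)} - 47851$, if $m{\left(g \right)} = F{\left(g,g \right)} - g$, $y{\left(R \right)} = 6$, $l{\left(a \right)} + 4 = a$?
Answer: $-47851 + 4 i \sqrt{3} \approx -47851.0 + 6.9282 i$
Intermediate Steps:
$F{\left(D,b \right)} = -16$ ($F{\left(D,b \right)} = - 4 \left(\left(-2\right) \left(-2\right)\right) = \left(-4\right) 4 = -16$)
$l{\left(a \right)} = -4 + a$
$m{\left(g \right)} = -16 - g$
$s{\left(q,L \right)} = \sqrt{-4 + 2 q}$ ($s{\left(q,L \right)} = \sqrt{q + \left(-4 + q\right)} = \sqrt{-4 + 2 q}$)
$s{\left(m{\left(y{\left(0 \right)} \right)},-98 \right)} - 47851 = \sqrt{-4 + 2 \left(-16 - 6\right)} - 47851 = \sqrt{-4 + 2 \left(-22\right)} - 47851 = \sqrt{-4 - 44} - 47851 = \sqrt{-48} - 47851 = 4 i \sqrt{3} - 47851 = -47851 + 4 i \sqrt{3}$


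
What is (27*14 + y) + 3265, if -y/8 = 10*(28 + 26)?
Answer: -677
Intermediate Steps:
y = -4320 (y = -80*(28 + 26) = -80*54 = -8*540 = -4320)
(27*14 + y) + 3265 = (27*14 - 4320) + 3265 = (378 - 4320) + 3265 = -3942 + 3265 = -677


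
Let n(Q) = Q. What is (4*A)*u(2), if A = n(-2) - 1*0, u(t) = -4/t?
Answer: 16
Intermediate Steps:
A = -2 (A = -2 - 1*0 = -2 + 0 = -2)
(4*A)*u(2) = (4*(-2))*(-4/2) = -(-32)/2 = -8*(-2) = 16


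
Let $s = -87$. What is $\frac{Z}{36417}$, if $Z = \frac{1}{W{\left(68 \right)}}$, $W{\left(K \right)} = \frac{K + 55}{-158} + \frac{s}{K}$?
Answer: $- \frac{5372}{402589935} \approx -1.3344 \cdot 10^{-5}$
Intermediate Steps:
$W{\left(K \right)} = - \frac{55}{158} - \frac{87}{K} - \frac{K}{158}$ ($W{\left(K \right)} = \frac{K + 55}{-158} - \frac{87}{K} = \left(55 + K\right) \left(- \frac{1}{158}\right) - \frac{87}{K} = \left(- \frac{55}{158} - \frac{K}{158}\right) - \frac{87}{K} = - \frac{55}{158} - \frac{87}{K} - \frac{K}{158}$)
$Z = - \frac{5372}{11055}$ ($Z = \frac{1}{\frac{1}{158} \cdot \frac{1}{68} \left(-13746 - 68 \left(55 + 68\right)\right)} = \frac{1}{\frac{1}{158} \cdot \frac{1}{68} \left(-13746 - 68 \cdot 123\right)} = \frac{1}{\frac{1}{158} \cdot \frac{1}{68} \left(-13746 - 8364\right)} = \frac{1}{\frac{1}{158} \cdot \frac{1}{68} \left(-22110\right)} = \frac{1}{- \frac{11055}{5372}} = - \frac{5372}{11055} \approx -0.48593$)
$\frac{Z}{36417} = - \frac{5372}{11055 \cdot 36417} = \left(- \frac{5372}{11055}\right) \frac{1}{36417} = - \frac{5372}{402589935}$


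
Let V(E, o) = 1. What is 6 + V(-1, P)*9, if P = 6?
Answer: 15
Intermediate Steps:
6 + V(-1, P)*9 = 6 + 1*9 = 6 + 9 = 15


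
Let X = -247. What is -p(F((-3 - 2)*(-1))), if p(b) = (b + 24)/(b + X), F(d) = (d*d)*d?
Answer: 149/122 ≈ 1.2213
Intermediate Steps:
F(d) = d³ (F(d) = d²*d = d³)
p(b) = (24 + b)/(-247 + b) (p(b) = (b + 24)/(b - 247) = (24 + b)/(-247 + b))
-p(F((-3 - 2)*(-1))) = -(24 + ((-3 - 2)*(-1))³)/(-247 + ((-3 - 2)*(-1))³) = -(24 + (-5*(-1))³)/(-247 + (-5*(-1))³) = -(24 + 5³)/(-247 + 5³) = -(24 + 125)/(-247 + 125) = -149/(-122) = -(-1)*149/122 = -1*(-149/122) = 149/122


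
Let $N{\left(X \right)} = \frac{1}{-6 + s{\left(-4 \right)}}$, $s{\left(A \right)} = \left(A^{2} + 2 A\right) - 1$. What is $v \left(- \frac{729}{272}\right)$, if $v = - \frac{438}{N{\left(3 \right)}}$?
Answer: $\frac{159651}{136} \approx 1173.9$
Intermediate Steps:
$s{\left(A \right)} = -1 + A^{2} + 2 A$
$N{\left(X \right)} = 1$ ($N{\left(X \right)} = \frac{1}{-6 + \left(-1 + \left(-4\right)^{2} + 2 \left(-4\right)\right)} = \frac{1}{-6 - -7} = \frac{1}{-6 + 7} = 1^{-1} = 1$)
$v = -438$ ($v = - \frac{438}{1} = \left(-438\right) 1 = -438$)
$v \left(- \frac{729}{272}\right) = - 438 \left(- \frac{729}{272}\right) = - 438 \left(\left(-729\right) \frac{1}{272}\right) = \left(-438\right) \left(- \frac{729}{272}\right) = \frac{159651}{136}$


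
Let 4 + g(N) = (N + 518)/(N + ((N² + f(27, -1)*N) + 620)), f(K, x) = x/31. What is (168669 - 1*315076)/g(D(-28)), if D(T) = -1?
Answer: 2814088947/60857 ≈ 46241.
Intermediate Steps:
f(K, x) = x/31 (f(K, x) = x*(1/31) = x/31)
g(N) = -4 + (518 + N)/(620 + N² + 30*N/31) (g(N) = -4 + (N + 518)/(N + ((N² + ((1/31)*(-1))*N) + 620)) = -4 + (518 + N)/(N + ((N² - N/31) + 620)) = -4 + (518 + N)/(N + (620 + N² - N/31)) = -4 + (518 + N)/(620 + N² + 30*N/31))
(168669 - 1*315076)/g(D(-28)) = (168669 - 1*315076)/(((-60822 - 124*(-1)² - 89*(-1))/(19220 + 30*(-1) + 31*(-1)²))) = (168669 - 315076)/(((-60822 - 124*1 + 89)/(19220 - 30 + 31*1))) = -146407*(19220 - 30 + 31)/(-60822 - 124 + 89) = -146407/(-60857/19221) = -146407*(-19221/60857) = 2814088947/60857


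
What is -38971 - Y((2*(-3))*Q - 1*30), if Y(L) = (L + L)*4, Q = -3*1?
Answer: -38875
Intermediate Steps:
Q = -3
Y(L) = 8*L (Y(L) = (2*L)*4 = 8*L)
-38971 - Y((2*(-3))*Q - 1*30) = -38971 - 8*((2*(-3))*(-3) - 1*30) = -38971 - 8*(-6*(-3) - 30) = -38971 - 8*(18 - 30) = -38971 - 8*(-12) = -38971 - 1*(-96) = -38971 + 96 = -38875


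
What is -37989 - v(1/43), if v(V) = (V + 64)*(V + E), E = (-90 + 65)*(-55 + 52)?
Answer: -79122839/1849 ≈ -42792.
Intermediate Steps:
E = 75 (E = -25*(-3) = 75)
v(V) = (64 + V)*(75 + V) (v(V) = (V + 64)*(V + 75) = (64 + V)*(75 + V))
-37989 - v(1/43) = -37989 - (4800 + (1/43)**2 + 139/43) = -37989 - (4800 + (1/43)**2 + 139*(1/43)) = -37989 - (4800 + 1/1849 + 139/43) = -37989 - 1*8881178/1849 = -37989 - 8881178/1849 = -79122839/1849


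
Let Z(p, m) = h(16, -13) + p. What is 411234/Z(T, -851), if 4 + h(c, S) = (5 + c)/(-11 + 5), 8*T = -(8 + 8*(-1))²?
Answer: -274156/5 ≈ -54831.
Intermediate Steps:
T = 0 (T = (-(8 + 8*(-1))²)/8 = (-(8 - 8)²)/8 = (-1*0²)/8 = (-1*0)/8 = (⅛)*0 = 0)
h(c, S) = -29/6 - c/6 (h(c, S) = -4 + (5 + c)/(-11 + 5) = -4 + (5 + c)/(-6) = -4 + (5 + c)*(-⅙) = -4 + (-⅚ - c/6) = -29/6 - c/6)
Z(p, m) = -15/2 + p (Z(p, m) = (-29/6 - ⅙*16) + p = (-29/6 - 8/3) + p = -15/2 + p)
411234/Z(T, -851) = 411234/(-15/2 + 0) = 411234/(-15/2) = 411234*(-2/15) = -274156/5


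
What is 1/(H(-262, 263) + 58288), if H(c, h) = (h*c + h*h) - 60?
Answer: 1/58491 ≈ 1.7097e-5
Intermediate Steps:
H(c, h) = -60 + h² + c*h (H(c, h) = (c*h + h²) - 60 = (h² + c*h) - 60 = -60 + h² + c*h)
1/(H(-262, 263) + 58288) = 1/((-60 + 263² - 262*263) + 58288) = 1/((-60 + 69169 - 68906) + 58288) = 1/(203 + 58288) = 1/58491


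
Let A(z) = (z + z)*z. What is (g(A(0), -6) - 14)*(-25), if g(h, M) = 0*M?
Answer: 350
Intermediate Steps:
A(z) = 2*z² (A(z) = (2*z)*z = 2*z²)
g(h, M) = 0
(g(A(0), -6) - 14)*(-25) = (0 - 14)*(-25) = -14*(-25) = 350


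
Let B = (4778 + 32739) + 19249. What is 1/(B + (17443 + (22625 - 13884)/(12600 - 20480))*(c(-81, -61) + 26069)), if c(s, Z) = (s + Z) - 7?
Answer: 197/89073663054 ≈ 2.2117e-9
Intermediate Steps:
c(s, Z) = -7 + Z + s (c(s, Z) = (Z + s) - 7 = -7 + Z + s)
B = 56766 (B = 37517 + 19249 = 56766)
1/(B + (17443 + (22625 - 13884)/(12600 - 20480))*(c(-81, -61) + 26069)) = 1/(56766 + (17443 + (22625 - 13884)/(12600 - 20480))*((-7 - 61 - 81) + 26069)) = 1/(56766 + (17443 + 8741/(-7880))*(-149 + 26069)) = 1/(56766 + (17443 + 8741*(-1/7880))*25920) = 1/(56766 + (17443 - 8741/7880)*25920) = 1/(56766 + (137442099/7880)*25920) = 1/(56766 + 89062480152/197) = 1/(89073663054/197) = 197/89073663054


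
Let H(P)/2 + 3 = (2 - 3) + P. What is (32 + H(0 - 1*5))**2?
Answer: 196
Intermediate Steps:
H(P) = -8 + 2*P (H(P) = -6 + 2*((2 - 3) + P) = -6 + 2*(-1 + P) = -6 + (-2 + 2*P) = -8 + 2*P)
(32 + H(0 - 1*5))**2 = (32 + (-8 + 2*(0 - 1*5)))**2 = (32 + (-8 + 2*(0 - 5)))**2 = (32 + (-8 + 2*(-5)))**2 = (32 + (-8 - 10))**2 = (32 - 18)**2 = 14**2 = 196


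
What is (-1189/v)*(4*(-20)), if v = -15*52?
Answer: -4756/39 ≈ -121.95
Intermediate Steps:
v = -780
(-1189/v)*(4*(-20)) = (-1189/(-780))*(4*(-20)) = -1189*(-1/780)*(-80) = (1189/780)*(-80) = -4756/39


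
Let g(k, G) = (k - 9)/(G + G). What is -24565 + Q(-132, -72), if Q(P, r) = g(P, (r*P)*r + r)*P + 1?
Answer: -933923797/38020 ≈ -24564.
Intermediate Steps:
g(k, G) = (-9 + k)/(2*G) (g(k, G) = (-9 + k)/((2*G)) = (-9 + k)*(1/(2*G)) = (-9 + k)/(2*G))
Q(P, r) = 1 + P*(-9 + P)/(2*(r + P*r**2)) (Q(P, r) = ((-9 + P)/(2*((r*P)*r + r)))*P + 1 = ((-9 + P)/(2*((P*r)*r + r)))*P + 1 = ((-9 + P)/(2*(P*r**2 + r)))*P + 1 = ((-9 + P)/(2*(r + P*r**2)))*P + 1 = P*(-9 + P)/(2*(r + P*r**2)) + 1 = 1 + P*(-9 + P)/(2*(r + P*r**2)))
-24565 + Q(-132, -72) = -24565 + (-72*(1 - 132*(-72)) + (1/2)*(-132)*(-9 - 132))/((-72)*(1 - 132*(-72))) = -24565 - (-72*(1 + 9504) + (1/2)*(-132)*(-141))/(72*(1 + 9504)) = -24565 - 1/72*(-72*9505 + 9306)/9505 = -24565 - 1/72*1/9505*(-684360 + 9306) = -24565 - 1/72*1/9505*(-675054) = -24565 + 37503/38020 = -933923797/38020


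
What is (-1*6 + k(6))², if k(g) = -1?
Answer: 49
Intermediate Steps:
(-1*6 + k(6))² = (-1*6 - 1)² = (-6 - 1)² = (-7)² = 49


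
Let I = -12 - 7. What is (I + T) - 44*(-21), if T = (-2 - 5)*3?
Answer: 884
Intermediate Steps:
T = -21 (T = -7*3 = -21)
I = -19
(I + T) - 44*(-21) = (-19 - 21) - 44*(-21) = -40 + 924 = 884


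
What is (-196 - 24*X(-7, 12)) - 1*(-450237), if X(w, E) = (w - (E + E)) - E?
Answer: 451073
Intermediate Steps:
X(w, E) = w - 3*E (X(w, E) = (w - 2*E) - E = w - 3*E)
(-196 - 24*X(-7, 12)) - 1*(-450237) = (-196 - 24*(-7 - 3*12)) - 1*(-450237) = (-196 - 24*(-7 - 36)) + 450237 = (-196 - 24*(-43)) + 450237 = (-196 + 1032) + 450237 = 836 + 450237 = 451073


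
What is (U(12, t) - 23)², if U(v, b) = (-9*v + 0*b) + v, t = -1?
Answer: 14161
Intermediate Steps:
U(v, b) = -8*v (U(v, b) = (-9*v + 0) + v = -9*v + v = -8*v)
(U(12, t) - 23)² = (-8*12 - 23)² = (-96 - 23)² = (-119)² = 14161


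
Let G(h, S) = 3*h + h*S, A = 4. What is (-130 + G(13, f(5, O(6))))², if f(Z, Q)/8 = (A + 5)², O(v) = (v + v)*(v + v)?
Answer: 69438889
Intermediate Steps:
O(v) = 4*v² (O(v) = (2*v)*(2*v) = 4*v²)
f(Z, Q) = 648 (f(Z, Q) = 8*(4 + 5)² = 8*9² = 8*81 = 648)
G(h, S) = 3*h + S*h
(-130 + G(13, f(5, O(6))))² = (-130 + 13*(3 + 648))² = (-130 + 13*651)² = (-130 + 8463)² = 8333² = 69438889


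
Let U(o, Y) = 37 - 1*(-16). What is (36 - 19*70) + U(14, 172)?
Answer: -1241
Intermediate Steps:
U(o, Y) = 53 (U(o, Y) = 37 + 16 = 53)
(36 - 19*70) + U(14, 172) = (36 - 19*70) + 53 = (36 - 1330) + 53 = -1294 + 53 = -1241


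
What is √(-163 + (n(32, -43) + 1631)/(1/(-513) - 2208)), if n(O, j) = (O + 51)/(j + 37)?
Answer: I*√840288240022630/2265410 ≈ 12.796*I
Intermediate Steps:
n(O, j) = (51 + O)/(37 + j)
√(-163 + (n(32, -43) + 1631)/(1/(-513) - 2208)) = √(-163 + ((51 + 32)/(37 - 43) + 1631)/(1/(-513) - 2208)) = √(-163 + (83/(-6) + 1631)/(-1/513 - 2208)) = √(-163 + (-⅙*83 + 1631)/(-1132705/513)) = √(-163 + (-83/6 + 1631)*(-513/1132705)) = √(-163 + (9703/6)*(-513/1132705)) = √(-163 - 1659213/2265410) = √(-370921043/2265410) = I*√840288240022630/2265410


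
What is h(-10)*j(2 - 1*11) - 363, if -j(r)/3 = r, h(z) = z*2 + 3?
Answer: -822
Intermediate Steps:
h(z) = 3 + 2*z (h(z) = 2*z + 3 = 3 + 2*z)
j(r) = -3*r
h(-10)*j(2 - 1*11) - 363 = (3 + 2*(-10))*(-3*(2 - 1*11)) - 363 = (3 - 20)*(-3*(2 - 11)) - 363 = -(-51)*(-9) - 363 = -17*27 - 363 = -459 - 363 = -822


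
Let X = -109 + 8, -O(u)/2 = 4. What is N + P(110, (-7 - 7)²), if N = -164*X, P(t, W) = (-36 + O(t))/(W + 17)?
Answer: 3528088/213 ≈ 16564.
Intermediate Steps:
O(u) = -8 (O(u) = -2*4 = -8)
X = -101
P(t, W) = -44/(17 + W) (P(t, W) = (-36 - 8)/(W + 17) = -44/(17 + W))
N = 16564 (N = -164*(-101) = 16564)
N + P(110, (-7 - 7)²) = 16564 - 44/(17 + (-7 - 7)²) = 16564 - 44/(17 + (-14)²) = 16564 - 44/(17 + 196) = 16564 - 44/213 = 3528088/213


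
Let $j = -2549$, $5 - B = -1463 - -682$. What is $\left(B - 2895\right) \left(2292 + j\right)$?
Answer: $542013$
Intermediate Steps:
$B = 786$ ($B = 5 - \left(-1463 - -682\right) = 5 - \left(-1463 + 682\right) = 5 - -781 = 5 + 781 = 786$)
$\left(B - 2895\right) \left(2292 + j\right) = \left(786 - 2895\right) \left(2292 - 2549\right) = \left(-2109\right) \left(-257\right) = 542013$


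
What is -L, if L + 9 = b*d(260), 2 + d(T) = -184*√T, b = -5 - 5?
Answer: -11 - 3680*√65 ≈ -29680.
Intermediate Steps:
b = -10
d(T) = -2 - 184*√T
L = 11 + 3680*√65 (L = -9 - 10*(-2 - 368*√65) = -9 + (20 + 3680*√65) = 11 + 3680*√65 ≈ 29680.)
-L = -(11 + 3680*√65) = -11 - 3680*√65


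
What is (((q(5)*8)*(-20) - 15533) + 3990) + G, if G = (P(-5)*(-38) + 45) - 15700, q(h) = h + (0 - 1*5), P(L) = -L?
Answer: -27388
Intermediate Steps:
q(h) = -5 + h (q(h) = h + (0 - 5) = h - 5 = -5 + h)
G = -15845 (G = (-1*(-5)*(-38) + 45) - 15700 = (5*(-38) + 45) - 15700 = (-190 + 45) - 15700 = -145 - 15700 = -15845)
(((q(5)*8)*(-20) - 15533) + 3990) + G = ((((-5 + 5)*8)*(-20) - 15533) + 3990) - 15845 = (((0*8)*(-20) - 15533) + 3990) - 15845 = ((0*(-20) - 15533) + 3990) - 15845 = ((0 - 15533) + 3990) - 15845 = (-15533 + 3990) - 15845 = -11543 - 15845 = -27388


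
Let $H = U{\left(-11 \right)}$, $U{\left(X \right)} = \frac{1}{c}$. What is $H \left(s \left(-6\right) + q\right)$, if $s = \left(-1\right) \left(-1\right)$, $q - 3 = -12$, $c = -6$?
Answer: $\frac{5}{2} \approx 2.5$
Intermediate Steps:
$q = -9$ ($q = 3 - 12 = -9$)
$s = 1$
$U{\left(X \right)} = - \frac{1}{6}$ ($U{\left(X \right)} = \frac{1}{-6} = - \frac{1}{6}$)
$H = - \frac{1}{6} \approx -0.16667$
$H \left(s \left(-6\right) + q\right) = - \frac{1 \left(-6\right) - 9}{6} = - \frac{-6 - 9}{6} = \left(- \frac{1}{6}\right) \left(-15\right) = \frac{5}{2}$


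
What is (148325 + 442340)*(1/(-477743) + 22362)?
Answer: 6310244876511725/477743 ≈ 1.3208e+10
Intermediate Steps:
(148325 + 442340)*(1/(-477743) + 22362) = 590665*(-1/477743 + 22362) = 590665*(10683288965/477743) = 6310244876511725/477743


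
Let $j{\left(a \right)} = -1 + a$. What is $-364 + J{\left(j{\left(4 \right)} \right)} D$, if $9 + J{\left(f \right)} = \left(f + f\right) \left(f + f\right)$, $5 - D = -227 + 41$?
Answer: $4793$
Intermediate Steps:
$D = 191$ ($D = 5 - \left(-227 + 41\right) = 5 - -186 = 5 + 186 = 191$)
$J{\left(f \right)} = -9 + 4 f^{2}$ ($J{\left(f \right)} = -9 + \left(f + f\right) \left(f + f\right) = -9 + 2 f 2 f = -9 + 4 f^{2}$)
$-364 + J{\left(j{\left(4 \right)} \right)} D = -364 + \left(-9 + 4 \left(-1 + 4\right)^{2}\right) 191 = -364 + \left(-9 + 4 \cdot 3^{2}\right) 191 = -364 + \left(-9 + 4 \cdot 9\right) 191 = -364 + \left(-9 + 36\right) 191 = -364 + 27 \cdot 191 = -364 + 5157 = 4793$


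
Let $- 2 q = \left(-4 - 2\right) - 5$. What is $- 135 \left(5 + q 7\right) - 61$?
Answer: $- \frac{11867}{2} \approx -5933.5$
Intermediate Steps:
$q = \frac{11}{2}$ ($q = - \frac{\left(-4 - 2\right) - 5}{2} = - \frac{-6 - 5}{2} = \left(- \frac{1}{2}\right) \left(-11\right) = \frac{11}{2} \approx 5.5$)
$- 135 \left(5 + q 7\right) - 61 = - 135 \left(5 + \frac{11}{2} \cdot 7\right) - 61 = - 135 \left(5 + \frac{77}{2}\right) - 61 = \left(-135\right) \frac{87}{2} - 61 = - \frac{11745}{2} - 61 = - \frac{11867}{2}$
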